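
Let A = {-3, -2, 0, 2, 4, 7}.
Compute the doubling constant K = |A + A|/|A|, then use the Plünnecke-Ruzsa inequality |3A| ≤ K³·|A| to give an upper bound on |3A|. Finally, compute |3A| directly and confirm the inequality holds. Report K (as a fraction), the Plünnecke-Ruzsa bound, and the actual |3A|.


|A| = 6.
Step 1: Compute A + A by enumerating all 36 pairs.
A + A = {-6, -5, -4, -3, -2, -1, 0, 1, 2, 4, 5, 6, 7, 8, 9, 11, 14}, so |A + A| = 17.
Step 2: Doubling constant K = |A + A|/|A| = 17/6 = 17/6 ≈ 2.8333.
Step 3: Plünnecke-Ruzsa gives |3A| ≤ K³·|A| = (2.8333)³ · 6 ≈ 136.4722.
Step 4: Compute 3A = A + A + A directly by enumerating all triples (a,b,c) ∈ A³; |3A| = 28.
Step 5: Check 28 ≤ 136.4722? Yes ✓.

K = 17/6, Plünnecke-Ruzsa bound K³|A| ≈ 136.4722, |3A| = 28, inequality holds.


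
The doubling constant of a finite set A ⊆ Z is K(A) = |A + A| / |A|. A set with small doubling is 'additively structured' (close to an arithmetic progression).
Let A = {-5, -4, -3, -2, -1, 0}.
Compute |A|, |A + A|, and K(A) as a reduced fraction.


|A| = 6.
Compute A + A by enumerating all 36 pairs.
A + A = {-10, -9, -8, -7, -6, -5, -4, -3, -2, -1, 0}, so |A + A| = 11.
K = |A + A| / |A| = 11/6 (already in lowest terms) ≈ 1.8333.
Reference: AP of size 6 gives K = 11/6 ≈ 1.8333; a fully generic set of size 6 gives K ≈ 3.5000.

|A| = 6, |A + A| = 11, K = 11/6.


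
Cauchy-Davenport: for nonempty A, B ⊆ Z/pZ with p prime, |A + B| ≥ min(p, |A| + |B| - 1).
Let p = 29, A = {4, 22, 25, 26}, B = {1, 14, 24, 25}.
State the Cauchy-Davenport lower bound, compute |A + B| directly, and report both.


Cauchy-Davenport: |A + B| ≥ min(p, |A| + |B| - 1) for A, B nonempty in Z/pZ.
|A| = 4, |B| = 4, p = 29.
CD lower bound = min(29, 4 + 4 - 1) = min(29, 7) = 7.
Compute A + B mod 29 directly:
a = 4: 4+1=5, 4+14=18, 4+24=28, 4+25=0
a = 22: 22+1=23, 22+14=7, 22+24=17, 22+25=18
a = 25: 25+1=26, 25+14=10, 25+24=20, 25+25=21
a = 26: 26+1=27, 26+14=11, 26+24=21, 26+25=22
A + B = {0, 5, 7, 10, 11, 17, 18, 20, 21, 22, 23, 26, 27, 28}, so |A + B| = 14.
Verify: 14 ≥ 7? Yes ✓.

CD lower bound = 7, actual |A + B| = 14.


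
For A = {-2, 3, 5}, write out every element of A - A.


A - A = {a - a' : a, a' ∈ A}.
Compute a - a' for each ordered pair (a, a'):
a = -2: -2--2=0, -2-3=-5, -2-5=-7
a = 3: 3--2=5, 3-3=0, 3-5=-2
a = 5: 5--2=7, 5-3=2, 5-5=0
Collecting distinct values (and noting 0 appears from a-a):
A - A = {-7, -5, -2, 0, 2, 5, 7}
|A - A| = 7

A - A = {-7, -5, -2, 0, 2, 5, 7}


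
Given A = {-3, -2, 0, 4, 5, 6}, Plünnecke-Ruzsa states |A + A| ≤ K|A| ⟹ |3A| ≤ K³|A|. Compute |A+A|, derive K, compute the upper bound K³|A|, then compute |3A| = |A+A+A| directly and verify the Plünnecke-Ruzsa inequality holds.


|A| = 6.
Step 1: Compute A + A by enumerating all 36 pairs.
A + A = {-6, -5, -4, -3, -2, 0, 1, 2, 3, 4, 5, 6, 8, 9, 10, 11, 12}, so |A + A| = 17.
Step 2: Doubling constant K = |A + A|/|A| = 17/6 = 17/6 ≈ 2.8333.
Step 3: Plünnecke-Ruzsa gives |3A| ≤ K³·|A| = (2.8333)³ · 6 ≈ 136.4722.
Step 4: Compute 3A = A + A + A directly by enumerating all triples (a,b,c) ∈ A³; |3A| = 28.
Step 5: Check 28 ≤ 136.4722? Yes ✓.

K = 17/6, Plünnecke-Ruzsa bound K³|A| ≈ 136.4722, |3A| = 28, inequality holds.


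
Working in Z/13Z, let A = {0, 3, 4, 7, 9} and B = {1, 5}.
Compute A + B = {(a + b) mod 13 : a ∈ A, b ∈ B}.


Work in Z/13Z: reduce every sum a + b modulo 13.
Enumerate all 10 pairs:
a = 0: 0+1=1, 0+5=5
a = 3: 3+1=4, 3+5=8
a = 4: 4+1=5, 4+5=9
a = 7: 7+1=8, 7+5=12
a = 9: 9+1=10, 9+5=1
Distinct residues collected: {1, 4, 5, 8, 9, 10, 12}
|A + B| = 7 (out of 13 total residues).

A + B = {1, 4, 5, 8, 9, 10, 12}


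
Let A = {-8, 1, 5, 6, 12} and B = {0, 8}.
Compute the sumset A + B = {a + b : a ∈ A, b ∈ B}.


A + B = {a + b : a ∈ A, b ∈ B}.
Enumerate all |A|·|B| = 5·2 = 10 pairs (a, b) and collect distinct sums.
a = -8: -8+0=-8, -8+8=0
a = 1: 1+0=1, 1+8=9
a = 5: 5+0=5, 5+8=13
a = 6: 6+0=6, 6+8=14
a = 12: 12+0=12, 12+8=20
Collecting distinct sums: A + B = {-8, 0, 1, 5, 6, 9, 12, 13, 14, 20}
|A + B| = 10

A + B = {-8, 0, 1, 5, 6, 9, 12, 13, 14, 20}


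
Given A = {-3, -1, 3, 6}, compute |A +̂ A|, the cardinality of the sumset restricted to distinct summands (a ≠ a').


Restricted sumset: A +̂ A = {a + a' : a ∈ A, a' ∈ A, a ≠ a'}.
Equivalently, take A + A and drop any sum 2a that is achievable ONLY as a + a for a ∈ A (i.e. sums representable only with equal summands).
Enumerate pairs (a, a') with a < a' (symmetric, so each unordered pair gives one sum; this covers all a ≠ a'):
  -3 + -1 = -4
  -3 + 3 = 0
  -3 + 6 = 3
  -1 + 3 = 2
  -1 + 6 = 5
  3 + 6 = 9
Collected distinct sums: {-4, 0, 2, 3, 5, 9}
|A +̂ A| = 6
(Reference bound: |A +̂ A| ≥ 2|A| - 3 for |A| ≥ 2, with |A| = 4 giving ≥ 5.)

|A +̂ A| = 6


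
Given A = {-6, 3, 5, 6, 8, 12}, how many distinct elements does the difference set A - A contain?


A - A = {a - a' : a, a' ∈ A}; |A| = 6.
Bounds: 2|A|-1 ≤ |A - A| ≤ |A|² - |A| + 1, i.e. 11 ≤ |A - A| ≤ 31.
Note: 0 ∈ A - A always (from a - a). The set is symmetric: if d ∈ A - A then -d ∈ A - A.
Enumerate nonzero differences d = a - a' with a > a' (then include -d):
Positive differences: {1, 2, 3, 4, 5, 6, 7, 9, 11, 12, 14, 18}
Full difference set: {0} ∪ (positive diffs) ∪ (negative diffs).
|A - A| = 1 + 2·12 = 25 (matches direct enumeration: 25).

|A - A| = 25


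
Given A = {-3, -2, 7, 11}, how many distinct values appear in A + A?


A + A = {a + a' : a, a' ∈ A}; |A| = 4.
General bounds: 2|A| - 1 ≤ |A + A| ≤ |A|(|A|+1)/2, i.e. 7 ≤ |A + A| ≤ 10.
Lower bound 2|A|-1 is attained iff A is an arithmetic progression.
Enumerate sums a + a' for a ≤ a' (symmetric, so this suffices):
a = -3: -3+-3=-6, -3+-2=-5, -3+7=4, -3+11=8
a = -2: -2+-2=-4, -2+7=5, -2+11=9
a = 7: 7+7=14, 7+11=18
a = 11: 11+11=22
Distinct sums: {-6, -5, -4, 4, 5, 8, 9, 14, 18, 22}
|A + A| = 10

|A + A| = 10


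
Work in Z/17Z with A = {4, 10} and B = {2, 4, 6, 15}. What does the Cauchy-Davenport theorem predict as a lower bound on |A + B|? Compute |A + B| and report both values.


Cauchy-Davenport: |A + B| ≥ min(p, |A| + |B| - 1) for A, B nonempty in Z/pZ.
|A| = 2, |B| = 4, p = 17.
CD lower bound = min(17, 2 + 4 - 1) = min(17, 5) = 5.
Compute A + B mod 17 directly:
a = 4: 4+2=6, 4+4=8, 4+6=10, 4+15=2
a = 10: 10+2=12, 10+4=14, 10+6=16, 10+15=8
A + B = {2, 6, 8, 10, 12, 14, 16}, so |A + B| = 7.
Verify: 7 ≥ 5? Yes ✓.

CD lower bound = 5, actual |A + B| = 7.


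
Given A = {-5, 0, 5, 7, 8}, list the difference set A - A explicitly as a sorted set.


A - A = {a - a' : a, a' ∈ A}.
Compute a - a' for each ordered pair (a, a'):
a = -5: -5--5=0, -5-0=-5, -5-5=-10, -5-7=-12, -5-8=-13
a = 0: 0--5=5, 0-0=0, 0-5=-5, 0-7=-7, 0-8=-8
a = 5: 5--5=10, 5-0=5, 5-5=0, 5-7=-2, 5-8=-3
a = 7: 7--5=12, 7-0=7, 7-5=2, 7-7=0, 7-8=-1
a = 8: 8--5=13, 8-0=8, 8-5=3, 8-7=1, 8-8=0
Collecting distinct values (and noting 0 appears from a-a):
A - A = {-13, -12, -10, -8, -7, -5, -3, -2, -1, 0, 1, 2, 3, 5, 7, 8, 10, 12, 13}
|A - A| = 19

A - A = {-13, -12, -10, -8, -7, -5, -3, -2, -1, 0, 1, 2, 3, 5, 7, 8, 10, 12, 13}


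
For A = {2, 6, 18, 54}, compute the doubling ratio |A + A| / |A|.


|A| = 4.
Compute A + A by enumerating all 16 pairs.
A + A = {4, 8, 12, 20, 24, 36, 56, 60, 72, 108}, so |A + A| = 10.
K = |A + A| / |A| = 10/4 = 5/2 ≈ 2.5000.
Reference: AP of size 4 gives K = 7/4 ≈ 1.7500; a fully generic set of size 4 gives K ≈ 2.5000.

|A| = 4, |A + A| = 10, K = 10/4 = 5/2.


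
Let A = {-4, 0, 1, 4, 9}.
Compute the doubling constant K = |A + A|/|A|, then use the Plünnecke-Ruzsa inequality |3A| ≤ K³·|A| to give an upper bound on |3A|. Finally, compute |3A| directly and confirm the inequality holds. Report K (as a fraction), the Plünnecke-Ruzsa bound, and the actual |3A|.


|A| = 5.
Step 1: Compute A + A by enumerating all 25 pairs.
A + A = {-8, -4, -3, 0, 1, 2, 4, 5, 8, 9, 10, 13, 18}, so |A + A| = 13.
Step 2: Doubling constant K = |A + A|/|A| = 13/5 = 13/5 ≈ 2.6000.
Step 3: Plünnecke-Ruzsa gives |3A| ≤ K³·|A| = (2.6000)³ · 5 ≈ 87.8800.
Step 4: Compute 3A = A + A + A directly by enumerating all triples (a,b,c) ∈ A³; |3A| = 25.
Step 5: Check 25 ≤ 87.8800? Yes ✓.

K = 13/5, Plünnecke-Ruzsa bound K³|A| ≈ 87.8800, |3A| = 25, inequality holds.


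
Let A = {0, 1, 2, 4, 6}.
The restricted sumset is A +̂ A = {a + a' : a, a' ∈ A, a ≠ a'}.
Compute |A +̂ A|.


Restricted sumset: A +̂ A = {a + a' : a ∈ A, a' ∈ A, a ≠ a'}.
Equivalently, take A + A and drop any sum 2a that is achievable ONLY as a + a for a ∈ A (i.e. sums representable only with equal summands).
Enumerate pairs (a, a') with a < a' (symmetric, so each unordered pair gives one sum; this covers all a ≠ a'):
  0 + 1 = 1
  0 + 2 = 2
  0 + 4 = 4
  0 + 6 = 6
  1 + 2 = 3
  1 + 4 = 5
  1 + 6 = 7
  2 + 4 = 6
  2 + 6 = 8
  4 + 6 = 10
Collected distinct sums: {1, 2, 3, 4, 5, 6, 7, 8, 10}
|A +̂ A| = 9
(Reference bound: |A +̂ A| ≥ 2|A| - 3 for |A| ≥ 2, with |A| = 5 giving ≥ 7.)

|A +̂ A| = 9


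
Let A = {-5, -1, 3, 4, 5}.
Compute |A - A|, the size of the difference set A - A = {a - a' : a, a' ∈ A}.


A - A = {a - a' : a, a' ∈ A}; |A| = 5.
Bounds: 2|A|-1 ≤ |A - A| ≤ |A|² - |A| + 1, i.e. 9 ≤ |A - A| ≤ 21.
Note: 0 ∈ A - A always (from a - a). The set is symmetric: if d ∈ A - A then -d ∈ A - A.
Enumerate nonzero differences d = a - a' with a > a' (then include -d):
Positive differences: {1, 2, 4, 5, 6, 8, 9, 10}
Full difference set: {0} ∪ (positive diffs) ∪ (negative diffs).
|A - A| = 1 + 2·8 = 17 (matches direct enumeration: 17).

|A - A| = 17


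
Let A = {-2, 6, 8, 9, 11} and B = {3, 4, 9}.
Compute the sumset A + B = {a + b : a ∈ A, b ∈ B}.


A + B = {a + b : a ∈ A, b ∈ B}.
Enumerate all |A|·|B| = 5·3 = 15 pairs (a, b) and collect distinct sums.
a = -2: -2+3=1, -2+4=2, -2+9=7
a = 6: 6+3=9, 6+4=10, 6+9=15
a = 8: 8+3=11, 8+4=12, 8+9=17
a = 9: 9+3=12, 9+4=13, 9+9=18
a = 11: 11+3=14, 11+4=15, 11+9=20
Collecting distinct sums: A + B = {1, 2, 7, 9, 10, 11, 12, 13, 14, 15, 17, 18, 20}
|A + B| = 13

A + B = {1, 2, 7, 9, 10, 11, 12, 13, 14, 15, 17, 18, 20}


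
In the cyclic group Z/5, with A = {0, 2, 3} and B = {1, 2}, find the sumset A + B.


Work in Z/5Z: reduce every sum a + b modulo 5.
Enumerate all 6 pairs:
a = 0: 0+1=1, 0+2=2
a = 2: 2+1=3, 2+2=4
a = 3: 3+1=4, 3+2=0
Distinct residues collected: {0, 1, 2, 3, 4}
|A + B| = 5 (out of 5 total residues).

A + B = {0, 1, 2, 3, 4}


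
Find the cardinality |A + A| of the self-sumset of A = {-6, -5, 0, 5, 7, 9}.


A + A = {a + a' : a, a' ∈ A}; |A| = 6.
General bounds: 2|A| - 1 ≤ |A + A| ≤ |A|(|A|+1)/2, i.e. 11 ≤ |A + A| ≤ 21.
Lower bound 2|A|-1 is attained iff A is an arithmetic progression.
Enumerate sums a + a' for a ≤ a' (symmetric, so this suffices):
a = -6: -6+-6=-12, -6+-5=-11, -6+0=-6, -6+5=-1, -6+7=1, -6+9=3
a = -5: -5+-5=-10, -5+0=-5, -5+5=0, -5+7=2, -5+9=4
a = 0: 0+0=0, 0+5=5, 0+7=7, 0+9=9
a = 5: 5+5=10, 5+7=12, 5+9=14
a = 7: 7+7=14, 7+9=16
a = 9: 9+9=18
Distinct sums: {-12, -11, -10, -6, -5, -1, 0, 1, 2, 3, 4, 5, 7, 9, 10, 12, 14, 16, 18}
|A + A| = 19

|A + A| = 19


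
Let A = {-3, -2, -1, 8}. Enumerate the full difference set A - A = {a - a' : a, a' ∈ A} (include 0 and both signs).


A - A = {a - a' : a, a' ∈ A}.
Compute a - a' for each ordered pair (a, a'):
a = -3: -3--3=0, -3--2=-1, -3--1=-2, -3-8=-11
a = -2: -2--3=1, -2--2=0, -2--1=-1, -2-8=-10
a = -1: -1--3=2, -1--2=1, -1--1=0, -1-8=-9
a = 8: 8--3=11, 8--2=10, 8--1=9, 8-8=0
Collecting distinct values (and noting 0 appears from a-a):
A - A = {-11, -10, -9, -2, -1, 0, 1, 2, 9, 10, 11}
|A - A| = 11

A - A = {-11, -10, -9, -2, -1, 0, 1, 2, 9, 10, 11}


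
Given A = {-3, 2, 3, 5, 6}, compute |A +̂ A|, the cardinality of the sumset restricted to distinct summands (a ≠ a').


Restricted sumset: A +̂ A = {a + a' : a ∈ A, a' ∈ A, a ≠ a'}.
Equivalently, take A + A and drop any sum 2a that is achievable ONLY as a + a for a ∈ A (i.e. sums representable only with equal summands).
Enumerate pairs (a, a') with a < a' (symmetric, so each unordered pair gives one sum; this covers all a ≠ a'):
  -3 + 2 = -1
  -3 + 3 = 0
  -3 + 5 = 2
  -3 + 6 = 3
  2 + 3 = 5
  2 + 5 = 7
  2 + 6 = 8
  3 + 5 = 8
  3 + 6 = 9
  5 + 6 = 11
Collected distinct sums: {-1, 0, 2, 3, 5, 7, 8, 9, 11}
|A +̂ A| = 9
(Reference bound: |A +̂ A| ≥ 2|A| - 3 for |A| ≥ 2, with |A| = 5 giving ≥ 7.)

|A +̂ A| = 9


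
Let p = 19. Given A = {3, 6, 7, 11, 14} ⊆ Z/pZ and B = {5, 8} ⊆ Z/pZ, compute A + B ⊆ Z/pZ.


Work in Z/19Z: reduce every sum a + b modulo 19.
Enumerate all 10 pairs:
a = 3: 3+5=8, 3+8=11
a = 6: 6+5=11, 6+8=14
a = 7: 7+5=12, 7+8=15
a = 11: 11+5=16, 11+8=0
a = 14: 14+5=0, 14+8=3
Distinct residues collected: {0, 3, 8, 11, 12, 14, 15, 16}
|A + B| = 8 (out of 19 total residues).

A + B = {0, 3, 8, 11, 12, 14, 15, 16}


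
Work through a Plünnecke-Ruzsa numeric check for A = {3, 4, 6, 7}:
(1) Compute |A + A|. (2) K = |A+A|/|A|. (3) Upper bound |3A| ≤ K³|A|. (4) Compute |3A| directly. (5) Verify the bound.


|A| = 4.
Step 1: Compute A + A by enumerating all 16 pairs.
A + A = {6, 7, 8, 9, 10, 11, 12, 13, 14}, so |A + A| = 9.
Step 2: Doubling constant K = |A + A|/|A| = 9/4 = 9/4 ≈ 2.2500.
Step 3: Plünnecke-Ruzsa gives |3A| ≤ K³·|A| = (2.2500)³ · 4 ≈ 45.5625.
Step 4: Compute 3A = A + A + A directly by enumerating all triples (a,b,c) ∈ A³; |3A| = 13.
Step 5: Check 13 ≤ 45.5625? Yes ✓.

K = 9/4, Plünnecke-Ruzsa bound K³|A| ≈ 45.5625, |3A| = 13, inequality holds.


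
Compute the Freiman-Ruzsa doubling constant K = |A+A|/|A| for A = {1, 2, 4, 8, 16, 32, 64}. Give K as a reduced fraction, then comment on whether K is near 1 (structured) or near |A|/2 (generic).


|A| = 7.
Compute A + A by enumerating all 49 pairs.
A + A = {2, 3, 4, 5, 6, 8, 9, 10, 12, 16, 17, 18, 20, 24, 32, 33, 34, 36, 40, 48, 64, 65, 66, 68, 72, 80, 96, 128}, so |A + A| = 28.
K = |A + A| / |A| = 28/7 = 4/1 ≈ 4.0000.
Reference: AP of size 7 gives K = 13/7 ≈ 1.8571; a fully generic set of size 7 gives K ≈ 4.0000.

|A| = 7, |A + A| = 28, K = 28/7 = 4/1.


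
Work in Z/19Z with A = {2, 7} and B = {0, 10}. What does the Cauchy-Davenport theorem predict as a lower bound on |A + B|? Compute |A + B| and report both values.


Cauchy-Davenport: |A + B| ≥ min(p, |A| + |B| - 1) for A, B nonempty in Z/pZ.
|A| = 2, |B| = 2, p = 19.
CD lower bound = min(19, 2 + 2 - 1) = min(19, 3) = 3.
Compute A + B mod 19 directly:
a = 2: 2+0=2, 2+10=12
a = 7: 7+0=7, 7+10=17
A + B = {2, 7, 12, 17}, so |A + B| = 4.
Verify: 4 ≥ 3? Yes ✓.

CD lower bound = 3, actual |A + B| = 4.


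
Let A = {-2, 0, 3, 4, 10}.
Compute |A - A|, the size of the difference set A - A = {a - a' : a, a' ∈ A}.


A - A = {a - a' : a, a' ∈ A}; |A| = 5.
Bounds: 2|A|-1 ≤ |A - A| ≤ |A|² - |A| + 1, i.e. 9 ≤ |A - A| ≤ 21.
Note: 0 ∈ A - A always (from a - a). The set is symmetric: if d ∈ A - A then -d ∈ A - A.
Enumerate nonzero differences d = a - a' with a > a' (then include -d):
Positive differences: {1, 2, 3, 4, 5, 6, 7, 10, 12}
Full difference set: {0} ∪ (positive diffs) ∪ (negative diffs).
|A - A| = 1 + 2·9 = 19 (matches direct enumeration: 19).

|A - A| = 19


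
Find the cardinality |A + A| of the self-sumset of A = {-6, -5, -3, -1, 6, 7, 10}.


A + A = {a + a' : a, a' ∈ A}; |A| = 7.
General bounds: 2|A| - 1 ≤ |A + A| ≤ |A|(|A|+1)/2, i.e. 13 ≤ |A + A| ≤ 28.
Lower bound 2|A|-1 is attained iff A is an arithmetic progression.
Enumerate sums a + a' for a ≤ a' (symmetric, so this suffices):
a = -6: -6+-6=-12, -6+-5=-11, -6+-3=-9, -6+-1=-7, -6+6=0, -6+7=1, -6+10=4
a = -5: -5+-5=-10, -5+-3=-8, -5+-1=-6, -5+6=1, -5+7=2, -5+10=5
a = -3: -3+-3=-6, -3+-1=-4, -3+6=3, -3+7=4, -3+10=7
a = -1: -1+-1=-2, -1+6=5, -1+7=6, -1+10=9
a = 6: 6+6=12, 6+7=13, 6+10=16
a = 7: 7+7=14, 7+10=17
a = 10: 10+10=20
Distinct sums: {-12, -11, -10, -9, -8, -7, -6, -4, -2, 0, 1, 2, 3, 4, 5, 6, 7, 9, 12, 13, 14, 16, 17, 20}
|A + A| = 24

|A + A| = 24


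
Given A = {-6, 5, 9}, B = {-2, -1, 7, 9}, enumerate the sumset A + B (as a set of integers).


A + B = {a + b : a ∈ A, b ∈ B}.
Enumerate all |A|·|B| = 3·4 = 12 pairs (a, b) and collect distinct sums.
a = -6: -6+-2=-8, -6+-1=-7, -6+7=1, -6+9=3
a = 5: 5+-2=3, 5+-1=4, 5+7=12, 5+9=14
a = 9: 9+-2=7, 9+-1=8, 9+7=16, 9+9=18
Collecting distinct sums: A + B = {-8, -7, 1, 3, 4, 7, 8, 12, 14, 16, 18}
|A + B| = 11

A + B = {-8, -7, 1, 3, 4, 7, 8, 12, 14, 16, 18}


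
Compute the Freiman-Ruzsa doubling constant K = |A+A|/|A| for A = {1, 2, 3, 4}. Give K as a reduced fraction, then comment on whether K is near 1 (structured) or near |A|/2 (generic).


|A| = 4.
Compute A + A by enumerating all 16 pairs.
A + A = {2, 3, 4, 5, 6, 7, 8}, so |A + A| = 7.
K = |A + A| / |A| = 7/4 (already in lowest terms) ≈ 1.7500.
Reference: AP of size 4 gives K = 7/4 ≈ 1.7500; a fully generic set of size 4 gives K ≈ 2.5000.

|A| = 4, |A + A| = 7, K = 7/4.


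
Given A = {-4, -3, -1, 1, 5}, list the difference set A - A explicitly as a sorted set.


A - A = {a - a' : a, a' ∈ A}.
Compute a - a' for each ordered pair (a, a'):
a = -4: -4--4=0, -4--3=-1, -4--1=-3, -4-1=-5, -4-5=-9
a = -3: -3--4=1, -3--3=0, -3--1=-2, -3-1=-4, -3-5=-8
a = -1: -1--4=3, -1--3=2, -1--1=0, -1-1=-2, -1-5=-6
a = 1: 1--4=5, 1--3=4, 1--1=2, 1-1=0, 1-5=-4
a = 5: 5--4=9, 5--3=8, 5--1=6, 5-1=4, 5-5=0
Collecting distinct values (and noting 0 appears from a-a):
A - A = {-9, -8, -6, -5, -4, -3, -2, -1, 0, 1, 2, 3, 4, 5, 6, 8, 9}
|A - A| = 17

A - A = {-9, -8, -6, -5, -4, -3, -2, -1, 0, 1, 2, 3, 4, 5, 6, 8, 9}


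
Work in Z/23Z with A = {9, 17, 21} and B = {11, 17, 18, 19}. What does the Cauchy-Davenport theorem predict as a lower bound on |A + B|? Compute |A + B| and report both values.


Cauchy-Davenport: |A + B| ≥ min(p, |A| + |B| - 1) for A, B nonempty in Z/pZ.
|A| = 3, |B| = 4, p = 23.
CD lower bound = min(23, 3 + 4 - 1) = min(23, 6) = 6.
Compute A + B mod 23 directly:
a = 9: 9+11=20, 9+17=3, 9+18=4, 9+19=5
a = 17: 17+11=5, 17+17=11, 17+18=12, 17+19=13
a = 21: 21+11=9, 21+17=15, 21+18=16, 21+19=17
A + B = {3, 4, 5, 9, 11, 12, 13, 15, 16, 17, 20}, so |A + B| = 11.
Verify: 11 ≥ 6? Yes ✓.

CD lower bound = 6, actual |A + B| = 11.


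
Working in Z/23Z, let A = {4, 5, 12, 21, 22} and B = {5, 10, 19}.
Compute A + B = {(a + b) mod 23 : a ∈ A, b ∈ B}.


Work in Z/23Z: reduce every sum a + b modulo 23.
Enumerate all 15 pairs:
a = 4: 4+5=9, 4+10=14, 4+19=0
a = 5: 5+5=10, 5+10=15, 5+19=1
a = 12: 12+5=17, 12+10=22, 12+19=8
a = 21: 21+5=3, 21+10=8, 21+19=17
a = 22: 22+5=4, 22+10=9, 22+19=18
Distinct residues collected: {0, 1, 3, 4, 8, 9, 10, 14, 15, 17, 18, 22}
|A + B| = 12 (out of 23 total residues).

A + B = {0, 1, 3, 4, 8, 9, 10, 14, 15, 17, 18, 22}


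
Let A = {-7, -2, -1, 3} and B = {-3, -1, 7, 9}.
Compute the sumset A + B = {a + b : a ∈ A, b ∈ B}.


A + B = {a + b : a ∈ A, b ∈ B}.
Enumerate all |A|·|B| = 4·4 = 16 pairs (a, b) and collect distinct sums.
a = -7: -7+-3=-10, -7+-1=-8, -7+7=0, -7+9=2
a = -2: -2+-3=-5, -2+-1=-3, -2+7=5, -2+9=7
a = -1: -1+-3=-4, -1+-1=-2, -1+7=6, -1+9=8
a = 3: 3+-3=0, 3+-1=2, 3+7=10, 3+9=12
Collecting distinct sums: A + B = {-10, -8, -5, -4, -3, -2, 0, 2, 5, 6, 7, 8, 10, 12}
|A + B| = 14

A + B = {-10, -8, -5, -4, -3, -2, 0, 2, 5, 6, 7, 8, 10, 12}


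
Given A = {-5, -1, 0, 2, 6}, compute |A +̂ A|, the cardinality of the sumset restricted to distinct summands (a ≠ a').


Restricted sumset: A +̂ A = {a + a' : a ∈ A, a' ∈ A, a ≠ a'}.
Equivalently, take A + A and drop any sum 2a that is achievable ONLY as a + a for a ∈ A (i.e. sums representable only with equal summands).
Enumerate pairs (a, a') with a < a' (symmetric, so each unordered pair gives one sum; this covers all a ≠ a'):
  -5 + -1 = -6
  -5 + 0 = -5
  -5 + 2 = -3
  -5 + 6 = 1
  -1 + 0 = -1
  -1 + 2 = 1
  -1 + 6 = 5
  0 + 2 = 2
  0 + 6 = 6
  2 + 6 = 8
Collected distinct sums: {-6, -5, -3, -1, 1, 2, 5, 6, 8}
|A +̂ A| = 9
(Reference bound: |A +̂ A| ≥ 2|A| - 3 for |A| ≥ 2, with |A| = 5 giving ≥ 7.)

|A +̂ A| = 9


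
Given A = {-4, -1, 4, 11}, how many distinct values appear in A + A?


A + A = {a + a' : a, a' ∈ A}; |A| = 4.
General bounds: 2|A| - 1 ≤ |A + A| ≤ |A|(|A|+1)/2, i.e. 7 ≤ |A + A| ≤ 10.
Lower bound 2|A|-1 is attained iff A is an arithmetic progression.
Enumerate sums a + a' for a ≤ a' (symmetric, so this suffices):
a = -4: -4+-4=-8, -4+-1=-5, -4+4=0, -4+11=7
a = -1: -1+-1=-2, -1+4=3, -1+11=10
a = 4: 4+4=8, 4+11=15
a = 11: 11+11=22
Distinct sums: {-8, -5, -2, 0, 3, 7, 8, 10, 15, 22}
|A + A| = 10

|A + A| = 10


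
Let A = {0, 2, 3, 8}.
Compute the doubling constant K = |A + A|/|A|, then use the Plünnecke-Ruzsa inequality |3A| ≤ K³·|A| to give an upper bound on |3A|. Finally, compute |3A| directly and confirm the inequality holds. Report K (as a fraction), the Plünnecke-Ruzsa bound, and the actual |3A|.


|A| = 4.
Step 1: Compute A + A by enumerating all 16 pairs.
A + A = {0, 2, 3, 4, 5, 6, 8, 10, 11, 16}, so |A + A| = 10.
Step 2: Doubling constant K = |A + A|/|A| = 10/4 = 10/4 ≈ 2.5000.
Step 3: Plünnecke-Ruzsa gives |3A| ≤ K³·|A| = (2.5000)³ · 4 ≈ 62.5000.
Step 4: Compute 3A = A + A + A directly by enumerating all triples (a,b,c) ∈ A³; |3A| = 18.
Step 5: Check 18 ≤ 62.5000? Yes ✓.

K = 10/4, Plünnecke-Ruzsa bound K³|A| ≈ 62.5000, |3A| = 18, inequality holds.


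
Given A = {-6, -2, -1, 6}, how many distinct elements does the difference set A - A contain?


A - A = {a - a' : a, a' ∈ A}; |A| = 4.
Bounds: 2|A|-1 ≤ |A - A| ≤ |A|² - |A| + 1, i.e. 7 ≤ |A - A| ≤ 13.
Note: 0 ∈ A - A always (from a - a). The set is symmetric: if d ∈ A - A then -d ∈ A - A.
Enumerate nonzero differences d = a - a' with a > a' (then include -d):
Positive differences: {1, 4, 5, 7, 8, 12}
Full difference set: {0} ∪ (positive diffs) ∪ (negative diffs).
|A - A| = 1 + 2·6 = 13 (matches direct enumeration: 13).

|A - A| = 13


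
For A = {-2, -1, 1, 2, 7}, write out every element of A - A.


A - A = {a - a' : a, a' ∈ A}.
Compute a - a' for each ordered pair (a, a'):
a = -2: -2--2=0, -2--1=-1, -2-1=-3, -2-2=-4, -2-7=-9
a = -1: -1--2=1, -1--1=0, -1-1=-2, -1-2=-3, -1-7=-8
a = 1: 1--2=3, 1--1=2, 1-1=0, 1-2=-1, 1-7=-6
a = 2: 2--2=4, 2--1=3, 2-1=1, 2-2=0, 2-7=-5
a = 7: 7--2=9, 7--1=8, 7-1=6, 7-2=5, 7-7=0
Collecting distinct values (and noting 0 appears from a-a):
A - A = {-9, -8, -6, -5, -4, -3, -2, -1, 0, 1, 2, 3, 4, 5, 6, 8, 9}
|A - A| = 17

A - A = {-9, -8, -6, -5, -4, -3, -2, -1, 0, 1, 2, 3, 4, 5, 6, 8, 9}


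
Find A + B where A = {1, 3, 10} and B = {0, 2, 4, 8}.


A + B = {a + b : a ∈ A, b ∈ B}.
Enumerate all |A|·|B| = 3·4 = 12 pairs (a, b) and collect distinct sums.
a = 1: 1+0=1, 1+2=3, 1+4=5, 1+8=9
a = 3: 3+0=3, 3+2=5, 3+4=7, 3+8=11
a = 10: 10+0=10, 10+2=12, 10+4=14, 10+8=18
Collecting distinct sums: A + B = {1, 3, 5, 7, 9, 10, 11, 12, 14, 18}
|A + B| = 10

A + B = {1, 3, 5, 7, 9, 10, 11, 12, 14, 18}


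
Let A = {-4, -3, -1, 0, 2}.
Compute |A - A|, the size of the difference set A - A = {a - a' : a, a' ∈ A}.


A - A = {a - a' : a, a' ∈ A}; |A| = 5.
Bounds: 2|A|-1 ≤ |A - A| ≤ |A|² - |A| + 1, i.e. 9 ≤ |A - A| ≤ 21.
Note: 0 ∈ A - A always (from a - a). The set is symmetric: if d ∈ A - A then -d ∈ A - A.
Enumerate nonzero differences d = a - a' with a > a' (then include -d):
Positive differences: {1, 2, 3, 4, 5, 6}
Full difference set: {0} ∪ (positive diffs) ∪ (negative diffs).
|A - A| = 1 + 2·6 = 13 (matches direct enumeration: 13).

|A - A| = 13


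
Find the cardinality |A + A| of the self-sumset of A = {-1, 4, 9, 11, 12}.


A + A = {a + a' : a, a' ∈ A}; |A| = 5.
General bounds: 2|A| - 1 ≤ |A + A| ≤ |A|(|A|+1)/2, i.e. 9 ≤ |A + A| ≤ 15.
Lower bound 2|A|-1 is attained iff A is an arithmetic progression.
Enumerate sums a + a' for a ≤ a' (symmetric, so this suffices):
a = -1: -1+-1=-2, -1+4=3, -1+9=8, -1+11=10, -1+12=11
a = 4: 4+4=8, 4+9=13, 4+11=15, 4+12=16
a = 9: 9+9=18, 9+11=20, 9+12=21
a = 11: 11+11=22, 11+12=23
a = 12: 12+12=24
Distinct sums: {-2, 3, 8, 10, 11, 13, 15, 16, 18, 20, 21, 22, 23, 24}
|A + A| = 14

|A + A| = 14


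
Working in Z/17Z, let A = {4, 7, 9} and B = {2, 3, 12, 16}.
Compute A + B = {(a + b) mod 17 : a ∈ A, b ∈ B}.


Work in Z/17Z: reduce every sum a + b modulo 17.
Enumerate all 12 pairs:
a = 4: 4+2=6, 4+3=7, 4+12=16, 4+16=3
a = 7: 7+2=9, 7+3=10, 7+12=2, 7+16=6
a = 9: 9+2=11, 9+3=12, 9+12=4, 9+16=8
Distinct residues collected: {2, 3, 4, 6, 7, 8, 9, 10, 11, 12, 16}
|A + B| = 11 (out of 17 total residues).

A + B = {2, 3, 4, 6, 7, 8, 9, 10, 11, 12, 16}


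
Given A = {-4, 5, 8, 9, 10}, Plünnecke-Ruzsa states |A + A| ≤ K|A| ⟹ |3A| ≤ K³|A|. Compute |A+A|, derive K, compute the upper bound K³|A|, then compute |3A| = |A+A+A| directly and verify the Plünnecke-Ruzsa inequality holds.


|A| = 5.
Step 1: Compute A + A by enumerating all 25 pairs.
A + A = {-8, 1, 4, 5, 6, 10, 13, 14, 15, 16, 17, 18, 19, 20}, so |A + A| = 14.
Step 2: Doubling constant K = |A + A|/|A| = 14/5 = 14/5 ≈ 2.8000.
Step 3: Plünnecke-Ruzsa gives |3A| ≤ K³·|A| = (2.8000)³ · 5 ≈ 109.7600.
Step 4: Compute 3A = A + A + A directly by enumerating all triples (a,b,c) ∈ A³; |3A| = 27.
Step 5: Check 27 ≤ 109.7600? Yes ✓.

K = 14/5, Plünnecke-Ruzsa bound K³|A| ≈ 109.7600, |3A| = 27, inequality holds.


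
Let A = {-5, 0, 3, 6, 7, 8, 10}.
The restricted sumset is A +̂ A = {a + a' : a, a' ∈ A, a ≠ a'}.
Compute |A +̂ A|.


Restricted sumset: A +̂ A = {a + a' : a ∈ A, a' ∈ A, a ≠ a'}.
Equivalently, take A + A and drop any sum 2a that is achievable ONLY as a + a for a ∈ A (i.e. sums representable only with equal summands).
Enumerate pairs (a, a') with a < a' (symmetric, so each unordered pair gives one sum; this covers all a ≠ a'):
  -5 + 0 = -5
  -5 + 3 = -2
  -5 + 6 = 1
  -5 + 7 = 2
  -5 + 8 = 3
  -5 + 10 = 5
  0 + 3 = 3
  0 + 6 = 6
  0 + 7 = 7
  0 + 8 = 8
  0 + 10 = 10
  3 + 6 = 9
  3 + 7 = 10
  3 + 8 = 11
  3 + 10 = 13
  6 + 7 = 13
  6 + 8 = 14
  6 + 10 = 16
  7 + 8 = 15
  7 + 10 = 17
  8 + 10 = 18
Collected distinct sums: {-5, -2, 1, 2, 3, 5, 6, 7, 8, 9, 10, 11, 13, 14, 15, 16, 17, 18}
|A +̂ A| = 18
(Reference bound: |A +̂ A| ≥ 2|A| - 3 for |A| ≥ 2, with |A| = 7 giving ≥ 11.)

|A +̂ A| = 18


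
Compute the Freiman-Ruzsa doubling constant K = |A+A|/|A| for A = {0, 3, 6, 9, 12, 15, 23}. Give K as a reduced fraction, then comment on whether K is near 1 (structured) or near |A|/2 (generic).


|A| = 7.
Compute A + A by enumerating all 49 pairs.
A + A = {0, 3, 6, 9, 12, 15, 18, 21, 23, 24, 26, 27, 29, 30, 32, 35, 38, 46}, so |A + A| = 18.
K = |A + A| / |A| = 18/7 (already in lowest terms) ≈ 2.5714.
Reference: AP of size 7 gives K = 13/7 ≈ 1.8571; a fully generic set of size 7 gives K ≈ 4.0000.

|A| = 7, |A + A| = 18, K = 18/7.


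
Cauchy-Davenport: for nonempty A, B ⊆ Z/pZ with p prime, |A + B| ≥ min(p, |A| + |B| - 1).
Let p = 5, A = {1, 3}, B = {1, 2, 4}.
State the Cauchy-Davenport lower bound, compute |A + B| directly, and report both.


Cauchy-Davenport: |A + B| ≥ min(p, |A| + |B| - 1) for A, B nonempty in Z/pZ.
|A| = 2, |B| = 3, p = 5.
CD lower bound = min(5, 2 + 3 - 1) = min(5, 4) = 4.
Compute A + B mod 5 directly:
a = 1: 1+1=2, 1+2=3, 1+4=0
a = 3: 3+1=4, 3+2=0, 3+4=2
A + B = {0, 2, 3, 4}, so |A + B| = 4.
Verify: 4 ≥ 4? Yes ✓.

CD lower bound = 4, actual |A + B| = 4.


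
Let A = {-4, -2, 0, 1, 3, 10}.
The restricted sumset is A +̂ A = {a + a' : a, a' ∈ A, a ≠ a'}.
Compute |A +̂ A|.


Restricted sumset: A +̂ A = {a + a' : a ∈ A, a' ∈ A, a ≠ a'}.
Equivalently, take A + A and drop any sum 2a that is achievable ONLY as a + a for a ∈ A (i.e. sums representable only with equal summands).
Enumerate pairs (a, a') with a < a' (symmetric, so each unordered pair gives one sum; this covers all a ≠ a'):
  -4 + -2 = -6
  -4 + 0 = -4
  -4 + 1 = -3
  -4 + 3 = -1
  -4 + 10 = 6
  -2 + 0 = -2
  -2 + 1 = -1
  -2 + 3 = 1
  -2 + 10 = 8
  0 + 1 = 1
  0 + 3 = 3
  0 + 10 = 10
  1 + 3 = 4
  1 + 10 = 11
  3 + 10 = 13
Collected distinct sums: {-6, -4, -3, -2, -1, 1, 3, 4, 6, 8, 10, 11, 13}
|A +̂ A| = 13
(Reference bound: |A +̂ A| ≥ 2|A| - 3 for |A| ≥ 2, with |A| = 6 giving ≥ 9.)

|A +̂ A| = 13


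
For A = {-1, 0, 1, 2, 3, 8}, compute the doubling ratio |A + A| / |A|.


|A| = 6.
Compute A + A by enumerating all 36 pairs.
A + A = {-2, -1, 0, 1, 2, 3, 4, 5, 6, 7, 8, 9, 10, 11, 16}, so |A + A| = 15.
K = |A + A| / |A| = 15/6 = 5/2 ≈ 2.5000.
Reference: AP of size 6 gives K = 11/6 ≈ 1.8333; a fully generic set of size 6 gives K ≈ 3.5000.

|A| = 6, |A + A| = 15, K = 15/6 = 5/2.


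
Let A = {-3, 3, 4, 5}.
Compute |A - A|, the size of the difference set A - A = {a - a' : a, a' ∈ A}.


A - A = {a - a' : a, a' ∈ A}; |A| = 4.
Bounds: 2|A|-1 ≤ |A - A| ≤ |A|² - |A| + 1, i.e. 7 ≤ |A - A| ≤ 13.
Note: 0 ∈ A - A always (from a - a). The set is symmetric: if d ∈ A - A then -d ∈ A - A.
Enumerate nonzero differences d = a - a' with a > a' (then include -d):
Positive differences: {1, 2, 6, 7, 8}
Full difference set: {0} ∪ (positive diffs) ∪ (negative diffs).
|A - A| = 1 + 2·5 = 11 (matches direct enumeration: 11).

|A - A| = 11


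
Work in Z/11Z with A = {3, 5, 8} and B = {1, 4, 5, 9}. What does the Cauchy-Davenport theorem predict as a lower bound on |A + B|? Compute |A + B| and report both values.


Cauchy-Davenport: |A + B| ≥ min(p, |A| + |B| - 1) for A, B nonempty in Z/pZ.
|A| = 3, |B| = 4, p = 11.
CD lower bound = min(11, 3 + 4 - 1) = min(11, 6) = 6.
Compute A + B mod 11 directly:
a = 3: 3+1=4, 3+4=7, 3+5=8, 3+9=1
a = 5: 5+1=6, 5+4=9, 5+5=10, 5+9=3
a = 8: 8+1=9, 8+4=1, 8+5=2, 8+9=6
A + B = {1, 2, 3, 4, 6, 7, 8, 9, 10}, so |A + B| = 9.
Verify: 9 ≥ 6? Yes ✓.

CD lower bound = 6, actual |A + B| = 9.


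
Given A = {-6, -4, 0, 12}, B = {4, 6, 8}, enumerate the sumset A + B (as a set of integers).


A + B = {a + b : a ∈ A, b ∈ B}.
Enumerate all |A|·|B| = 4·3 = 12 pairs (a, b) and collect distinct sums.
a = -6: -6+4=-2, -6+6=0, -6+8=2
a = -4: -4+4=0, -4+6=2, -4+8=4
a = 0: 0+4=4, 0+6=6, 0+8=8
a = 12: 12+4=16, 12+6=18, 12+8=20
Collecting distinct sums: A + B = {-2, 0, 2, 4, 6, 8, 16, 18, 20}
|A + B| = 9

A + B = {-2, 0, 2, 4, 6, 8, 16, 18, 20}


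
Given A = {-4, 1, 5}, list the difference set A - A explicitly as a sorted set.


A - A = {a - a' : a, a' ∈ A}.
Compute a - a' for each ordered pair (a, a'):
a = -4: -4--4=0, -4-1=-5, -4-5=-9
a = 1: 1--4=5, 1-1=0, 1-5=-4
a = 5: 5--4=9, 5-1=4, 5-5=0
Collecting distinct values (and noting 0 appears from a-a):
A - A = {-9, -5, -4, 0, 4, 5, 9}
|A - A| = 7

A - A = {-9, -5, -4, 0, 4, 5, 9}


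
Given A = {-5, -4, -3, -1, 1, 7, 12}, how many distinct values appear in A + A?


A + A = {a + a' : a, a' ∈ A}; |A| = 7.
General bounds: 2|A| - 1 ≤ |A + A| ≤ |A|(|A|+1)/2, i.e. 13 ≤ |A + A| ≤ 28.
Lower bound 2|A|-1 is attained iff A is an arithmetic progression.
Enumerate sums a + a' for a ≤ a' (symmetric, so this suffices):
a = -5: -5+-5=-10, -5+-4=-9, -5+-3=-8, -5+-1=-6, -5+1=-4, -5+7=2, -5+12=7
a = -4: -4+-4=-8, -4+-3=-7, -4+-1=-5, -4+1=-3, -4+7=3, -4+12=8
a = -3: -3+-3=-6, -3+-1=-4, -3+1=-2, -3+7=4, -3+12=9
a = -1: -1+-1=-2, -1+1=0, -1+7=6, -1+12=11
a = 1: 1+1=2, 1+7=8, 1+12=13
a = 7: 7+7=14, 7+12=19
a = 12: 12+12=24
Distinct sums: {-10, -9, -8, -7, -6, -5, -4, -3, -2, 0, 2, 3, 4, 6, 7, 8, 9, 11, 13, 14, 19, 24}
|A + A| = 22

|A + A| = 22


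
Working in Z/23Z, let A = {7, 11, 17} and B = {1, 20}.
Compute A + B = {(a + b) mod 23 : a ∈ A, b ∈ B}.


Work in Z/23Z: reduce every sum a + b modulo 23.
Enumerate all 6 pairs:
a = 7: 7+1=8, 7+20=4
a = 11: 11+1=12, 11+20=8
a = 17: 17+1=18, 17+20=14
Distinct residues collected: {4, 8, 12, 14, 18}
|A + B| = 5 (out of 23 total residues).

A + B = {4, 8, 12, 14, 18}


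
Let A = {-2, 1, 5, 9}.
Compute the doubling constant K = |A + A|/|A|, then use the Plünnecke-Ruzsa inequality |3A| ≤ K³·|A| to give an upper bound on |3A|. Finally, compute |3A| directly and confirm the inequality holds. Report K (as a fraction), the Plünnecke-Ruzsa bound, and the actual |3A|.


|A| = 4.
Step 1: Compute A + A by enumerating all 16 pairs.
A + A = {-4, -1, 2, 3, 6, 7, 10, 14, 18}, so |A + A| = 9.
Step 2: Doubling constant K = |A + A|/|A| = 9/4 = 9/4 ≈ 2.2500.
Step 3: Plünnecke-Ruzsa gives |3A| ≤ K³·|A| = (2.2500)³ · 4 ≈ 45.5625.
Step 4: Compute 3A = A + A + A directly by enumerating all triples (a,b,c) ∈ A³; |3A| = 16.
Step 5: Check 16 ≤ 45.5625? Yes ✓.

K = 9/4, Plünnecke-Ruzsa bound K³|A| ≈ 45.5625, |3A| = 16, inequality holds.


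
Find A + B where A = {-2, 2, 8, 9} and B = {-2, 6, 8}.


A + B = {a + b : a ∈ A, b ∈ B}.
Enumerate all |A|·|B| = 4·3 = 12 pairs (a, b) and collect distinct sums.
a = -2: -2+-2=-4, -2+6=4, -2+8=6
a = 2: 2+-2=0, 2+6=8, 2+8=10
a = 8: 8+-2=6, 8+6=14, 8+8=16
a = 9: 9+-2=7, 9+6=15, 9+8=17
Collecting distinct sums: A + B = {-4, 0, 4, 6, 7, 8, 10, 14, 15, 16, 17}
|A + B| = 11

A + B = {-4, 0, 4, 6, 7, 8, 10, 14, 15, 16, 17}


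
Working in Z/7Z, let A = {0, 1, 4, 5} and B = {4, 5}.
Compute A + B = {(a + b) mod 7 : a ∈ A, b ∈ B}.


Work in Z/7Z: reduce every sum a + b modulo 7.
Enumerate all 8 pairs:
a = 0: 0+4=4, 0+5=5
a = 1: 1+4=5, 1+5=6
a = 4: 4+4=1, 4+5=2
a = 5: 5+4=2, 5+5=3
Distinct residues collected: {1, 2, 3, 4, 5, 6}
|A + B| = 6 (out of 7 total residues).

A + B = {1, 2, 3, 4, 5, 6}


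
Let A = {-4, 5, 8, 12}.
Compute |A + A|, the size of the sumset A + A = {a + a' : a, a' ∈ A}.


A + A = {a + a' : a, a' ∈ A}; |A| = 4.
General bounds: 2|A| - 1 ≤ |A + A| ≤ |A|(|A|+1)/2, i.e. 7 ≤ |A + A| ≤ 10.
Lower bound 2|A|-1 is attained iff A is an arithmetic progression.
Enumerate sums a + a' for a ≤ a' (symmetric, so this suffices):
a = -4: -4+-4=-8, -4+5=1, -4+8=4, -4+12=8
a = 5: 5+5=10, 5+8=13, 5+12=17
a = 8: 8+8=16, 8+12=20
a = 12: 12+12=24
Distinct sums: {-8, 1, 4, 8, 10, 13, 16, 17, 20, 24}
|A + A| = 10

|A + A| = 10


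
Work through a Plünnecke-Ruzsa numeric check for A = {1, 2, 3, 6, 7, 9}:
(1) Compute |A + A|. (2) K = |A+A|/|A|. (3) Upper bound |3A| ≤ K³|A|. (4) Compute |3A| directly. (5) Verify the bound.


|A| = 6.
Step 1: Compute A + A by enumerating all 36 pairs.
A + A = {2, 3, 4, 5, 6, 7, 8, 9, 10, 11, 12, 13, 14, 15, 16, 18}, so |A + A| = 16.
Step 2: Doubling constant K = |A + A|/|A| = 16/6 = 16/6 ≈ 2.6667.
Step 3: Plünnecke-Ruzsa gives |3A| ≤ K³·|A| = (2.6667)³ · 6 ≈ 113.7778.
Step 4: Compute 3A = A + A + A directly by enumerating all triples (a,b,c) ∈ A³; |3A| = 24.
Step 5: Check 24 ≤ 113.7778? Yes ✓.

K = 16/6, Plünnecke-Ruzsa bound K³|A| ≈ 113.7778, |3A| = 24, inequality holds.


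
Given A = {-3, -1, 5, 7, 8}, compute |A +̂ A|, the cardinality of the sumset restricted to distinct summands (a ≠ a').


Restricted sumset: A +̂ A = {a + a' : a ∈ A, a' ∈ A, a ≠ a'}.
Equivalently, take A + A and drop any sum 2a that is achievable ONLY as a + a for a ∈ A (i.e. sums representable only with equal summands).
Enumerate pairs (a, a') with a < a' (symmetric, so each unordered pair gives one sum; this covers all a ≠ a'):
  -3 + -1 = -4
  -3 + 5 = 2
  -3 + 7 = 4
  -3 + 8 = 5
  -1 + 5 = 4
  -1 + 7 = 6
  -1 + 8 = 7
  5 + 7 = 12
  5 + 8 = 13
  7 + 8 = 15
Collected distinct sums: {-4, 2, 4, 5, 6, 7, 12, 13, 15}
|A +̂ A| = 9
(Reference bound: |A +̂ A| ≥ 2|A| - 3 for |A| ≥ 2, with |A| = 5 giving ≥ 7.)

|A +̂ A| = 9


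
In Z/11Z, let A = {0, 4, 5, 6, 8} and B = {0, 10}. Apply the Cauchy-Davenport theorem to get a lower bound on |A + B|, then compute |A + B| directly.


Cauchy-Davenport: |A + B| ≥ min(p, |A| + |B| - 1) for A, B nonempty in Z/pZ.
|A| = 5, |B| = 2, p = 11.
CD lower bound = min(11, 5 + 2 - 1) = min(11, 6) = 6.
Compute A + B mod 11 directly:
a = 0: 0+0=0, 0+10=10
a = 4: 4+0=4, 4+10=3
a = 5: 5+0=5, 5+10=4
a = 6: 6+0=6, 6+10=5
a = 8: 8+0=8, 8+10=7
A + B = {0, 3, 4, 5, 6, 7, 8, 10}, so |A + B| = 8.
Verify: 8 ≥ 6? Yes ✓.

CD lower bound = 6, actual |A + B| = 8.


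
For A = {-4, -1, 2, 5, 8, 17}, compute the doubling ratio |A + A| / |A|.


|A| = 6.
Compute A + A by enumerating all 36 pairs.
A + A = {-8, -5, -2, 1, 4, 7, 10, 13, 16, 19, 22, 25, 34}, so |A + A| = 13.
K = |A + A| / |A| = 13/6 (already in lowest terms) ≈ 2.1667.
Reference: AP of size 6 gives K = 11/6 ≈ 1.8333; a fully generic set of size 6 gives K ≈ 3.5000.

|A| = 6, |A + A| = 13, K = 13/6.


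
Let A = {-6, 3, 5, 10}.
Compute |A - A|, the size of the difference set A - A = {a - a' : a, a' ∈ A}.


A - A = {a - a' : a, a' ∈ A}; |A| = 4.
Bounds: 2|A|-1 ≤ |A - A| ≤ |A|² - |A| + 1, i.e. 7 ≤ |A - A| ≤ 13.
Note: 0 ∈ A - A always (from a - a). The set is symmetric: if d ∈ A - A then -d ∈ A - A.
Enumerate nonzero differences d = a - a' with a > a' (then include -d):
Positive differences: {2, 5, 7, 9, 11, 16}
Full difference set: {0} ∪ (positive diffs) ∪ (negative diffs).
|A - A| = 1 + 2·6 = 13 (matches direct enumeration: 13).

|A - A| = 13


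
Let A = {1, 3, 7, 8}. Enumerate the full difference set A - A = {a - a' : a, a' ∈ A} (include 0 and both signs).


A - A = {a - a' : a, a' ∈ A}.
Compute a - a' for each ordered pair (a, a'):
a = 1: 1-1=0, 1-3=-2, 1-7=-6, 1-8=-7
a = 3: 3-1=2, 3-3=0, 3-7=-4, 3-8=-5
a = 7: 7-1=6, 7-3=4, 7-7=0, 7-8=-1
a = 8: 8-1=7, 8-3=5, 8-7=1, 8-8=0
Collecting distinct values (and noting 0 appears from a-a):
A - A = {-7, -6, -5, -4, -2, -1, 0, 1, 2, 4, 5, 6, 7}
|A - A| = 13

A - A = {-7, -6, -5, -4, -2, -1, 0, 1, 2, 4, 5, 6, 7}


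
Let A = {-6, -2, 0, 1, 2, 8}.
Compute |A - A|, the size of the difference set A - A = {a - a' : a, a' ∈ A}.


A - A = {a - a' : a, a' ∈ A}; |A| = 6.
Bounds: 2|A|-1 ≤ |A - A| ≤ |A|² - |A| + 1, i.e. 11 ≤ |A - A| ≤ 31.
Note: 0 ∈ A - A always (from a - a). The set is symmetric: if d ∈ A - A then -d ∈ A - A.
Enumerate nonzero differences d = a - a' with a > a' (then include -d):
Positive differences: {1, 2, 3, 4, 6, 7, 8, 10, 14}
Full difference set: {0} ∪ (positive diffs) ∪ (negative diffs).
|A - A| = 1 + 2·9 = 19 (matches direct enumeration: 19).

|A - A| = 19


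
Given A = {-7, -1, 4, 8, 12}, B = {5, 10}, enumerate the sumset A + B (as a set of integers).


A + B = {a + b : a ∈ A, b ∈ B}.
Enumerate all |A|·|B| = 5·2 = 10 pairs (a, b) and collect distinct sums.
a = -7: -7+5=-2, -7+10=3
a = -1: -1+5=4, -1+10=9
a = 4: 4+5=9, 4+10=14
a = 8: 8+5=13, 8+10=18
a = 12: 12+5=17, 12+10=22
Collecting distinct sums: A + B = {-2, 3, 4, 9, 13, 14, 17, 18, 22}
|A + B| = 9

A + B = {-2, 3, 4, 9, 13, 14, 17, 18, 22}


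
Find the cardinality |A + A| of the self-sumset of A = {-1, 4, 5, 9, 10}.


A + A = {a + a' : a, a' ∈ A}; |A| = 5.
General bounds: 2|A| - 1 ≤ |A + A| ≤ |A|(|A|+1)/2, i.e. 9 ≤ |A + A| ≤ 15.
Lower bound 2|A|-1 is attained iff A is an arithmetic progression.
Enumerate sums a + a' for a ≤ a' (symmetric, so this suffices):
a = -1: -1+-1=-2, -1+4=3, -1+5=4, -1+9=8, -1+10=9
a = 4: 4+4=8, 4+5=9, 4+9=13, 4+10=14
a = 5: 5+5=10, 5+9=14, 5+10=15
a = 9: 9+9=18, 9+10=19
a = 10: 10+10=20
Distinct sums: {-2, 3, 4, 8, 9, 10, 13, 14, 15, 18, 19, 20}
|A + A| = 12

|A + A| = 12


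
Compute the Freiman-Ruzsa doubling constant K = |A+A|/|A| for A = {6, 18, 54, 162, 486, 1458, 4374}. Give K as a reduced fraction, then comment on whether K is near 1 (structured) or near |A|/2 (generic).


|A| = 7.
Compute A + A by enumerating all 49 pairs.
A + A = {12, 24, 36, 60, 72, 108, 168, 180, 216, 324, 492, 504, 540, 648, 972, 1464, 1476, 1512, 1620, 1944, 2916, 4380, 4392, 4428, 4536, 4860, 5832, 8748}, so |A + A| = 28.
K = |A + A| / |A| = 28/7 = 4/1 ≈ 4.0000.
Reference: AP of size 7 gives K = 13/7 ≈ 1.8571; a fully generic set of size 7 gives K ≈ 4.0000.

|A| = 7, |A + A| = 28, K = 28/7 = 4/1.


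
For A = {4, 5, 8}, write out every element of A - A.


A - A = {a - a' : a, a' ∈ A}.
Compute a - a' for each ordered pair (a, a'):
a = 4: 4-4=0, 4-5=-1, 4-8=-4
a = 5: 5-4=1, 5-5=0, 5-8=-3
a = 8: 8-4=4, 8-5=3, 8-8=0
Collecting distinct values (and noting 0 appears from a-a):
A - A = {-4, -3, -1, 0, 1, 3, 4}
|A - A| = 7

A - A = {-4, -3, -1, 0, 1, 3, 4}
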